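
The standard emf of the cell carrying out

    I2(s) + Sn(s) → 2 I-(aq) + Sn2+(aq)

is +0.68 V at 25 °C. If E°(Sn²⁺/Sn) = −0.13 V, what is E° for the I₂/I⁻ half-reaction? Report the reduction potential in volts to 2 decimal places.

+0.55 V

In the reaction as written the I₂/I⁻ couple is reduced (cathode) and Sn²⁺/Sn is oxidized (anode), so E°cell = E°(I₂/I⁻) − E°(Sn²⁺/Sn).
E°(I₂/I⁻) = E°cell + E°(anode) = +0.68 + (−0.13) = +0.55 V.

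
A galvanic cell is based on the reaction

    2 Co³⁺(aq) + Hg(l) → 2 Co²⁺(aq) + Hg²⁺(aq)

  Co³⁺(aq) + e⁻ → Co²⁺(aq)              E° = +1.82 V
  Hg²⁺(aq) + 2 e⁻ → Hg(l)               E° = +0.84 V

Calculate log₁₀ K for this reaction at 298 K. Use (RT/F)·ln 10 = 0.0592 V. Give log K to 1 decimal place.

The Co³⁺/Co²⁺ couple is reduced (cathode); E°cell = +1.82 − (+0.84) = +0.98 V with n = 2.
At equilibrium E = 0, so log K = nE°cell / 0.0592 = (2)(+0.98) / 0.0592 = 33.1.

log K = 33.1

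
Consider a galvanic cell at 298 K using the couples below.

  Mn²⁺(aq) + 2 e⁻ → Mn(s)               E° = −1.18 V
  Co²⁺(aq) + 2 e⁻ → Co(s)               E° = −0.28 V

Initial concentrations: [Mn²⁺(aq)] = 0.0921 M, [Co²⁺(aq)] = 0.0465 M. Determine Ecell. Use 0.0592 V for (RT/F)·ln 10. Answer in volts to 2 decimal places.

Co²⁺/Co is reduced (cathode, E° = −0.28 V) and Mn²⁺/Mn is oxidized (anode).
The standard potential is −0.28 − (−1.18) = +0.90 V and the balanced reaction transfers n = 2 electrons.
Balancing gives Co²⁺(aq) + Mn(s) → Co(s) + Mn²⁺(aq); hence Q = [Mn²⁺(aq)] / [Co²⁺(aq)] = 1.98 (log Q = 0.297).
By the Nernst equation, E = +0.90 − (0.0592/2)·(0.297) = +0.89 V.

+0.89 V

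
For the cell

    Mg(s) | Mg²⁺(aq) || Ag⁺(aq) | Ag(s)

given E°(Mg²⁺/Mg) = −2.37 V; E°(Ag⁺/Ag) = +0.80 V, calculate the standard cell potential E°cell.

By convention the left-hand electrode in cell notation is the anode (oxidation) and the right-hand electrode is the cathode (reduction).
E°cell = E°(right) − E°(left) = +0.80 − (−2.37) = +3.17 V.

+3.17 V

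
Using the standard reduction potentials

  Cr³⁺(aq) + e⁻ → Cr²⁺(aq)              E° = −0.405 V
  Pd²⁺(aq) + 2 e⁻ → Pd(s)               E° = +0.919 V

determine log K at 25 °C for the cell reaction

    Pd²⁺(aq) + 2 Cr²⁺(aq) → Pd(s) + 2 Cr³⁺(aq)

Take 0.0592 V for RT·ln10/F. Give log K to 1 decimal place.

The Pd²⁺/Pd couple is reduced (cathode); E°cell = +0.919 − (−0.405) = +1.324 V with n = 2.
At equilibrium E = 0, so log K = nE°cell / 0.0592 = (2)(+1.324) / 0.0592 = 44.7.

log K = 44.7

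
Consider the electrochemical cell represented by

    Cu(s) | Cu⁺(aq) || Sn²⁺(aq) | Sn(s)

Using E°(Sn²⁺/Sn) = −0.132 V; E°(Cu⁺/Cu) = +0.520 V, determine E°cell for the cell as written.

−0.652 V

By convention the left-hand electrode in cell notation is the anode (oxidation) and the right-hand electrode is the cathode (reduction).
E°cell = E°(right) − E°(left) = −0.132 − (+0.520) = −0.652 V.
The negative sign shows that, as written, the cell would require an external voltage to drive the reaction.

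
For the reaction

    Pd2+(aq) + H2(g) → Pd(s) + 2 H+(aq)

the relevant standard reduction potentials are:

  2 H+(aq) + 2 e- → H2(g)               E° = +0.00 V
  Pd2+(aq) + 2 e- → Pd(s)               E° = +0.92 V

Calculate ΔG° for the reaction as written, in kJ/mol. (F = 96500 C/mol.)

In the reaction as written Pd2+(aq) is reduced, so the Pd²⁺/Pd couple is the cathode and 2H⁺/H₂ is the anode.
E°cell = +0.92 − (+0.00) = +0.92 V; balancing electrons gives n = 2.
ΔG° = −nFE°cell = −(2)(96500)(+0.92) J/mol = −178 kJ/mol.

−178 kJ/mol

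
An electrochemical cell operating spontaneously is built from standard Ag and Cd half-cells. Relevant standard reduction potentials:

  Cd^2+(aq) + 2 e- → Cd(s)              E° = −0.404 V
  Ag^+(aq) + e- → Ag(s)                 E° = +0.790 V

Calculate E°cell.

The Ag⁺/Ag couple has the higher E°, so Ag ion is reduced (cathode) and Cd is oxidized (anode).
E°cell = E°(cathode) − E°(anode) = +0.790 − (−0.404) = +1.194 V.

+1.194 V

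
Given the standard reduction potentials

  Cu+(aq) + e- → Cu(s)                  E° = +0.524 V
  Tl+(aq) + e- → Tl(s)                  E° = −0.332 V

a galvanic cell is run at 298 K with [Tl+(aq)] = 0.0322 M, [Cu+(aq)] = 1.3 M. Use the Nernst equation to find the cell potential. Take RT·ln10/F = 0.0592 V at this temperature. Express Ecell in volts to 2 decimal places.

+0.95 V

Cu⁺/Cu is reduced (cathode, E° = +0.524 V) and Tl⁺/Tl is oxidized (anode).
The standard potential is +0.524 − (−0.332) = +0.856 V and the balanced reaction transfers n = 1 electron.
For the overall reaction Cu+(aq) + Tl(s) → Cu(s) + Tl+(aq), Q = [Tl+(aq)] / [Cu+(aq)] = 0.0248, giving log Q = −1.606.
E = E° − (0.0592/n)·log Q = +0.856 − (0.0592/1)(−1.606) = +0.95 V.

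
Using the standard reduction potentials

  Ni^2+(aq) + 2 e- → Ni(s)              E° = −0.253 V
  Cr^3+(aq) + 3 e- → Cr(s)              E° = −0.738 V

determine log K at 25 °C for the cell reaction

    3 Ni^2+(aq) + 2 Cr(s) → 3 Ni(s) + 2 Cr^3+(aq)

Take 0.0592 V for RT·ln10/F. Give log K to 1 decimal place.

log K = 49.2

The Ni²⁺/Ni couple is reduced (cathode); E°cell = −0.253 − (−0.738) = +0.485 V with n = 6.
At equilibrium E = 0, so log K = nE°cell / 0.0592 = (6)(+0.485) / 0.0592 = 49.2.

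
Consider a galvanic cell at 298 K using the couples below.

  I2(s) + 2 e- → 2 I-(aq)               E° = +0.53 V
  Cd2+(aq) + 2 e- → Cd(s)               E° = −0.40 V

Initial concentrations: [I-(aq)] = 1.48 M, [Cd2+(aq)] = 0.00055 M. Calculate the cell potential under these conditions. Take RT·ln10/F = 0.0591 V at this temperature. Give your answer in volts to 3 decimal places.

I₂/I⁻ is reduced (cathode, E° = +0.53 V) and Cd²⁺/Cd is oxidized (anode).
The standard potential is +0.53 − (−0.40) = +0.93 V and the balanced reaction transfers n = 2 electrons.
The balanced reaction is I2(s) + Cd(s) → 2 I-(aq) + Cd2+(aq), so Q = [I-(aq)]^2·[Cd2+(aq)] = 0.0012 and log Q = −2.919.
Applying E = E° − (RT ln10/nF)·log Q gives +0.93 − (0.0591/2)(−2.919) = +1.016 V.

+1.016 V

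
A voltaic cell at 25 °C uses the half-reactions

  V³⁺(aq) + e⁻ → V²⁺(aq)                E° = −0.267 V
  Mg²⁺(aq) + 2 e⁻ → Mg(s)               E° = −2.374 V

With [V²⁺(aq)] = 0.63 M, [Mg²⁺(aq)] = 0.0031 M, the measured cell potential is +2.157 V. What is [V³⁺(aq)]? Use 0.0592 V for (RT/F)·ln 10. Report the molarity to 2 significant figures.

V³⁺/V²⁺ is the cathode (higher E°); E°cell = −0.267 − (−2.374) = +2.107 V with n = 2.
Rearranging E = E° − (0.0592/n)·log Q gives log Q = 2(+2.107 − (+2.157))/0.0592 = −1.689.
Balancing electrons gives 2 V³⁺(aq) + Mg(s) → 2 V²⁺(aq) + Mg²⁺(aq); thus Q = ([V²⁺(aq)]^2·[Mg²⁺(aq)]) / [V³⁺(aq)]^2.
Substituting the known concentrations and solving, log [V³⁺(aq)] = −0.610 and [V³⁺(aq)] = 0.25 M.

0.25 M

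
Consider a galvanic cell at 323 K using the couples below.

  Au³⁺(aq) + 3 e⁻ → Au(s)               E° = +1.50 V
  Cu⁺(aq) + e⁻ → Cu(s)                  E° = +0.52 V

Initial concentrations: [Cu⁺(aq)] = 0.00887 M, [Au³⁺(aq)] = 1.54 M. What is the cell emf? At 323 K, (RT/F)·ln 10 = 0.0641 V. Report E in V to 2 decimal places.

+1.12 V

Since E°(Au³⁺/Au) > E°(Cu⁺/Cu), Au³⁺/Au serves as the cathode.
E°cell = E°cat − E°an = +1.50 − (+0.52) = +0.98 V; n = 3.
The balanced reaction is Au³⁺(aq) + 3 Cu(s) → Au(s) + 3 Cu⁺(aq), so Q = [Cu⁺(aq)]^3 / [Au³⁺(aq)] = 4.53×10^−7 and log Q = −6.344.
By the Nernst equation, E = +0.98 − (0.0641/3)·(−6.344) = +1.12 V.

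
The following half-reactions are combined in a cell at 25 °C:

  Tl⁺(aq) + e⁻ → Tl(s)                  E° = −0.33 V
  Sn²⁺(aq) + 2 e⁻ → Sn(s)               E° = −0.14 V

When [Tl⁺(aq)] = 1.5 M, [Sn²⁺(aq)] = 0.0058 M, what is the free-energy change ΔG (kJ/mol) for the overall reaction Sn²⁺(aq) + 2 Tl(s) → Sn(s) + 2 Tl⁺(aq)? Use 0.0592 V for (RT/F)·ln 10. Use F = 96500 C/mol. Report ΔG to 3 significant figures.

−21.9 kJ/mol

With Sn²⁺/Sn reduced at the cathode, E°cell = −0.14 − (−0.33) = +0.19 V and n = 2.
The reaction quotient is [Tl⁺(aq)]^2 / [Sn²⁺(aq)] = 388; by Nernst, E = +0.19 − (0.0592/2)(2.589) = +0.1134 V.
Finally ΔG = −nFE = −(2)(96500 C/mol)(+0.1134 V) = −21.9 kJ/mol.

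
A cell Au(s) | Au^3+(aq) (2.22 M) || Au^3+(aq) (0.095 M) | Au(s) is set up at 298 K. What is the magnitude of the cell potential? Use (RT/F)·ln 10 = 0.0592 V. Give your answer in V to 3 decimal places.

For a concentration cell E°cell = 0, since both electrodes use the same couple.
The compartment with the higher Au^3+(aq) concentration (2.22 M) acts as the cathode; ions are reduced there and produced at the dilute (0.095 M) anode.
With n = 3, Ecell = −(0.0592/3)·log([dilute]/[conc]) = −(0.0592/3)·log(0.095/2.22) = +0.027 V.

0.027 V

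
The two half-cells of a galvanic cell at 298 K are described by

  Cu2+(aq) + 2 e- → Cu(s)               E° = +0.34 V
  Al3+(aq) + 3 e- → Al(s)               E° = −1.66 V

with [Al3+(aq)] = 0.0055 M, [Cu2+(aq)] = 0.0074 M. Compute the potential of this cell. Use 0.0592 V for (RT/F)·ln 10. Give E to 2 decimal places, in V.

Cu²⁺/Cu is reduced (cathode, E° = +0.34 V) and Al³⁺/Al is oxidized (anode).
E°cell = E°cat − E°an = +0.34 − (−1.66) = +2.00 V; n = 6.
For the overall reaction 3 Cu2+(aq) + 2 Al(s) → 3 Cu(s) + 2 Al3+(aq), Q = [Al3+(aq)]^2 / [Cu2+(aq)]^3 = 74.7, giving log Q = 1.873.
Applying E = E° − (RT ln10/nF)·log Q gives +2.00 − (0.0592/6)(1.873) = +1.98 V.

+1.98 V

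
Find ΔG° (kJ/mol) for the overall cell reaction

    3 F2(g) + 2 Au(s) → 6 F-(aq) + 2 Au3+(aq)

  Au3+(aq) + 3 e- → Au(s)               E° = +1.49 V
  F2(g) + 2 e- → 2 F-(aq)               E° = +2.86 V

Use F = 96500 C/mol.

−793 kJ/mol

In the reaction as written F2(g) is reduced, so the F₂/F⁻ couple is the cathode and Au³⁺/Au is the anode.
E°cell = +2.86 − (+1.49) = +1.37 V; balancing electrons gives n = 6.
ΔG° = −nFE°cell = −(6)(96500)(+1.37) J/mol = −793 kJ/mol.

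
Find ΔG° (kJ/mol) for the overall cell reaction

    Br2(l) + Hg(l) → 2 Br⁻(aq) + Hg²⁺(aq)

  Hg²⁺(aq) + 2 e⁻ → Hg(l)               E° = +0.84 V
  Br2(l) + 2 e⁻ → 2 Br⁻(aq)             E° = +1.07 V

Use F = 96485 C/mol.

In the reaction as written Br2(l) is reduced, so the Br₂/Br⁻ couple is the cathode and Hg²⁺/Hg is the anode.
E°cell = +1.07 − (+0.84) = +0.23 V; balancing electrons gives n = 2.
ΔG° = −nFE°cell = −(2)(96485)(+0.23) J/mol = −44.4 kJ/mol.

−44.4 kJ/mol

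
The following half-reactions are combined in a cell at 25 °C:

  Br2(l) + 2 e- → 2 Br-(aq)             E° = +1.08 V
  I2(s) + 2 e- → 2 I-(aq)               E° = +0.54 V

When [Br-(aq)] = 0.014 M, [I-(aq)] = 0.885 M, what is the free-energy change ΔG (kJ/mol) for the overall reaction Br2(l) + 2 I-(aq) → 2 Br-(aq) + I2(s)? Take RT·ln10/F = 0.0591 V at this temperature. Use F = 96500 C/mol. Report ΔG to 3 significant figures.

−125 kJ/mol

E°cell = +1.08 − (+0.54) = +0.54 V; the balanced reaction transfers n = 2 electrons.
The reaction quotient is [Br-(aq)]^2 / [I-(aq)]^2 = 0.00025; by Nernst, E = +0.54 − (0.0591/2)(−3.602) = +0.6464 V.
ΔG = −nFE = −(2)(96500)(+0.6464) J/mol = −125 kJ/mol.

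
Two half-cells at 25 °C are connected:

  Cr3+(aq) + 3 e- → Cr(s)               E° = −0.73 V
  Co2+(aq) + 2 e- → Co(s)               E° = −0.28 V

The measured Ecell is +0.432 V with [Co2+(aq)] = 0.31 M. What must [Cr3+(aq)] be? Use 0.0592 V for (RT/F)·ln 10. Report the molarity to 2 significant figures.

Co²⁺/Co is the cathode (higher E°); E°cell = −0.28 − (−0.73) = +0.45 V with n = 6.
Rearranging E = E° − (0.0592/n)·log Q gives log Q = 6(+0.45 − (+0.432))/0.0592 = 1.824.
For 3 Co2+(aq) + 2 Cr(s) → 3 Co(s) + 2 Cr3+(aq), the reaction quotient is Q = [Cr3+(aq)]^2 / [Co2+(aq)]^3.
Solving for the unknown gives log [Cr3+(aq)] = 0.149, so [Cr3+(aq)] ≈ 1.4 M.

1.4 M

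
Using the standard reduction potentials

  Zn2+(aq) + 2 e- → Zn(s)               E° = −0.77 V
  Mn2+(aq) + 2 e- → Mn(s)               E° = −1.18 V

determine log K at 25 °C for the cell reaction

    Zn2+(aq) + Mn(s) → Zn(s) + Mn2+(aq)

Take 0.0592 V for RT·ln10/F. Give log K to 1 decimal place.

log K = 13.9

The Zn²⁺/Zn couple is reduced (cathode); E°cell = −0.77 − (−1.18) = +0.41 V with n = 2.
At equilibrium E = 0, so log K = nE°cell / 0.0592 = (2)(+0.41) / 0.0592 = 13.9.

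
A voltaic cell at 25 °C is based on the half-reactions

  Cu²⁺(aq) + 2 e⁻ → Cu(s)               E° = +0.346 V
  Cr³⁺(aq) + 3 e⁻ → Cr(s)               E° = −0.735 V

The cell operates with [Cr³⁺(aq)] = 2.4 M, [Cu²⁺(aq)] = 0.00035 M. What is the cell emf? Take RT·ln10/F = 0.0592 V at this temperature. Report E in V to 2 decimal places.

Since E°(Cu²⁺/Cu) > E°(Cr³⁺/Cr), Cu²⁺/Cu serves as the cathode.
The standard potential is +0.346 − (−0.735) = +1.081 V and the balanced reaction transfers n = 6 electrons.
The balanced reaction is 3 Cu²⁺(aq) + 2 Cr(s) → 3 Cu(s) + 2 Cr³⁺(aq), so Q = [Cr³⁺(aq)]^2 / [Cu²⁺(aq)]^3 = 1.34×10^11 and log Q = 11.128.
Applying E = E° − (RT ln10/nF)·log Q gives +1.081 − (0.0592/6)(11.128) = +0.97 V.

+0.97 V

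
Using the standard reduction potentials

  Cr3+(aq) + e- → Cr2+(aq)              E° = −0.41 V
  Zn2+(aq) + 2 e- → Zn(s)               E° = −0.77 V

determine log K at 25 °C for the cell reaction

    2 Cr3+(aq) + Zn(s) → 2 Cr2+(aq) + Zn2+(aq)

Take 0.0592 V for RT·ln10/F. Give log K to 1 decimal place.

The Cr³⁺/Cr²⁺ couple is reduced (cathode); E°cell = −0.41 − (−0.77) = +0.36 V with n = 2.
At equilibrium E = 0, so log K = nE°cell / 0.0592 = (2)(+0.36) / 0.0592 = 12.2.

log K = 12.2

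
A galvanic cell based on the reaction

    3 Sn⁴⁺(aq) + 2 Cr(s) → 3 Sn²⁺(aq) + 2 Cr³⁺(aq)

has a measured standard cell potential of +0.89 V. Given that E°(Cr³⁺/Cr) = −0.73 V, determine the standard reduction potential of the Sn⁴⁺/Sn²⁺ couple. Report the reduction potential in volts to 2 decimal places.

+0.16 V

In the reaction as written the Sn⁴⁺/Sn²⁺ couple is reduced (cathode) and Cr³⁺/Cr is oxidized (anode), so E°cell = E°(Sn⁴⁺/Sn²⁺) − E°(Cr³⁺/Cr).
E°(Sn⁴⁺/Sn²⁺) = E°cell + E°(anode) = +0.89 + (−0.73) = +0.16 V.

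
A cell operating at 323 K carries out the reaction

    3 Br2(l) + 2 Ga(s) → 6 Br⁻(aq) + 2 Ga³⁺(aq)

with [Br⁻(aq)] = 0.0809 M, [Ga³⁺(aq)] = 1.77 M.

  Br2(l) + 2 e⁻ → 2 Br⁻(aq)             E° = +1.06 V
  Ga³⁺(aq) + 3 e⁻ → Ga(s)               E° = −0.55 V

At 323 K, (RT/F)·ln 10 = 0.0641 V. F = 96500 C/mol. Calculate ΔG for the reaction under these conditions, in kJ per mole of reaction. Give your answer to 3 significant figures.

With Br₂/Br⁻ reduced at the cathode, E°cell = +1.06 − (−0.55) = +1.61 V and n = 6.
Q = [Br⁻(aq)]^6·[Ga³⁺(aq)]^2 = 8.78×10^−7, so log Q = −6.056 and E = +1.61 − (0.0641/6)(−6.056) = +1.6747 V.
Then ΔG = −nFE = −6 × 96500 × +1.6747 J/mol = −970 kJ/mol.

−970 kJ/mol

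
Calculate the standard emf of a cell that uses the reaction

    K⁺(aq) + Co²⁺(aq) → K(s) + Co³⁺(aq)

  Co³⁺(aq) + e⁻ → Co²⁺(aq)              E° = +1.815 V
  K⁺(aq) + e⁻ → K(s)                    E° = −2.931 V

−4.746 V

K⁺(aq) gains electrons, so the K⁺/K couple is the cathode; the Co³⁺/Co²⁺ couple is the anode.
E°cell = E°(cathode) − E°(anode) = −2.931 − (+1.815) = −4.746 V.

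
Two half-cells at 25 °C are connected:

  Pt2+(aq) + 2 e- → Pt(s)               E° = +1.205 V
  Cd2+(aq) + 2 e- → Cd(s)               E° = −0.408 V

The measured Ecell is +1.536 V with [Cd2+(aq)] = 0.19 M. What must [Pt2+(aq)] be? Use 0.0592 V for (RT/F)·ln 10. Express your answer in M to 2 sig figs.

The Pt²⁺/Pt couple has the larger reduction potential, so it is the cathode: E°cell = +1.205 − (−0.408) = +1.613 V and n = 2.
Since E = E° − (0.0592/n)·log Q, log Q = n(E° − E)/0.0592 = 2.601.
The balanced reaction is Pt2+(aq) + Cd(s) → Pt(s) + Cd2+(aq), so Q = [Cd2+(aq)] / [Pt2+(aq)].
Solving for the unknown gives log [Pt2+(aq)] = −3.322, so [Pt2+(aq)] ≈ 0.00048 M.

0.00048 M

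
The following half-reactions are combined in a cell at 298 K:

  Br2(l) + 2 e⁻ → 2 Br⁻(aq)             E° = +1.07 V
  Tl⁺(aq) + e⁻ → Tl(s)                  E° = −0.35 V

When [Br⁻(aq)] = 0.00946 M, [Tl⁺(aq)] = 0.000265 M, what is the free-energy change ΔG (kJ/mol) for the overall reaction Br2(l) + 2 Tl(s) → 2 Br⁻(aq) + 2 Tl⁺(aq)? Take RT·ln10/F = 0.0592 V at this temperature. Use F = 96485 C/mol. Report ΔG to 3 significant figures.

−338 kJ/mol

The standard cell potential is +1.07 − (−0.35) = +1.42 V, with n = 2 electrons in the balanced equation.
The reaction quotient is [Br⁻(aq)]^2·[Tl⁺(aq)]^2 = 6.28×10^−12; by Nernst, E = +1.42 − (0.0592/2)(−11.202) = +1.7516 V.
Finally ΔG = −nFE = −(2)(96485 C/mol)(+1.7516 V) = −338 kJ/mol.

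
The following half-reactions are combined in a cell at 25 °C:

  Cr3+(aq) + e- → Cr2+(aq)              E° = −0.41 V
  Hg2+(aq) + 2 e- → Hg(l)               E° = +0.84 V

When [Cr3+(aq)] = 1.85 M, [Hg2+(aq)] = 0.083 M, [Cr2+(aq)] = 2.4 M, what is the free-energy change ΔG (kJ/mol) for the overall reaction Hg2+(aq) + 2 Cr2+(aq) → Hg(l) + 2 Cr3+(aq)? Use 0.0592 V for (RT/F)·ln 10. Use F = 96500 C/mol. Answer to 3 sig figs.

With Hg²⁺/Hg reduced at the cathode, E°cell = +0.84 − (−0.41) = +1.25 V and n = 2.
Q = [Cr3+(aq)]^2 / ([Hg2+(aq)]·[Cr2+(aq)]^2) = 7.16, so log Q = 0.855 and E = +1.25 − (0.0592/2)(0.855) = +1.2247 V.
Finally ΔG = −nFE = −(2)(96500 C/mol)(+1.2247 V) = −236 kJ/mol.

−236 kJ/mol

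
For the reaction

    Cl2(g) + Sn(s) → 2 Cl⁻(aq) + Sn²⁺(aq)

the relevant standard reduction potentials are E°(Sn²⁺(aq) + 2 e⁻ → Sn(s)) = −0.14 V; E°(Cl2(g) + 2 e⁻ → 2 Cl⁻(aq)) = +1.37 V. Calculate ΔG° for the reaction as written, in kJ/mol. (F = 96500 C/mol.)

In the reaction as written Cl2(g) is reduced, so the Cl₂/Cl⁻ couple is the cathode and Sn²⁺/Sn is the anode.
E°cell = +1.37 − (−0.14) = +1.51 V; balancing electrons gives n = 2.
ΔG° = −nFE°cell = −(2)(96500)(+1.51) J/mol = −291 kJ/mol.

−291 kJ/mol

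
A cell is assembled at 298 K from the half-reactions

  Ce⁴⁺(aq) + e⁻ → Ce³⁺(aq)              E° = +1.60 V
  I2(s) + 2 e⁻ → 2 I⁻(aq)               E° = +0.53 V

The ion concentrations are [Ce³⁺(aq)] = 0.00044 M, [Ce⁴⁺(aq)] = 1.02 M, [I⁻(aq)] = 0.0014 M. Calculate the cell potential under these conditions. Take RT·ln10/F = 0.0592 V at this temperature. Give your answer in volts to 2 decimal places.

The Ce⁴⁺/Ce³⁺ couple has the more positive E°, so it is the cathode; I₂/I⁻ is the anode.
E°cell = +1.60 − (+0.53) = +1.07 V, with n = 2 electrons transferred.
The balanced reaction is 2 Ce⁴⁺(aq) + 2 I⁻(aq) → 2 Ce³⁺(aq) + I2(s), so Q = [Ce³⁺(aq)]^2 / ([Ce⁴⁺(aq)]^2·[I⁻(aq)]^2) = 0.0949 and log Q = −1.023.
E = E° − (0.0592/n)·log Q = +1.07 − (0.0592/2)(−1.023) = +1.10 V.

+1.10 V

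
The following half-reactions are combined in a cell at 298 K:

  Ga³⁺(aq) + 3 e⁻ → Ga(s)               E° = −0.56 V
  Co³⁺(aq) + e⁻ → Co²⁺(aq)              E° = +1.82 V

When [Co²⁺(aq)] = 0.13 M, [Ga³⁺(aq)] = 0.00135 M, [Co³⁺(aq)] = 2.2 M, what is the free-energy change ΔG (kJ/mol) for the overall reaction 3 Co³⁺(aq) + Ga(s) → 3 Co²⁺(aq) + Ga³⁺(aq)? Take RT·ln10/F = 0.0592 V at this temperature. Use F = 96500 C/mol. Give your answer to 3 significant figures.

With Co³⁺/Co²⁺ reduced at the cathode, E°cell = +1.82 − (−0.56) = +2.38 V and n = 3.
The reaction quotient is ([Co²⁺(aq)]^3·[Ga³⁺(aq)]) / [Co³⁺(aq)]^3 = 2.79×10^−7; by Nernst, E = +2.38 − (0.0592/3)(−6.555) = +2.5094 V.
ΔG = −nFE = −(3)(96500)(+2.5094) J/mol = −726 kJ/mol.

−726 kJ/mol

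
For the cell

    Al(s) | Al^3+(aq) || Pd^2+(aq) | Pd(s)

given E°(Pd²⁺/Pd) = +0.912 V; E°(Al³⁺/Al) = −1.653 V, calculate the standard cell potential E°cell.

By convention the left-hand electrode in cell notation is the anode (oxidation) and the right-hand electrode is the cathode (reduction).
E°cell = E°(right) − E°(left) = +0.912 − (−1.653) = +2.565 V.

+2.565 V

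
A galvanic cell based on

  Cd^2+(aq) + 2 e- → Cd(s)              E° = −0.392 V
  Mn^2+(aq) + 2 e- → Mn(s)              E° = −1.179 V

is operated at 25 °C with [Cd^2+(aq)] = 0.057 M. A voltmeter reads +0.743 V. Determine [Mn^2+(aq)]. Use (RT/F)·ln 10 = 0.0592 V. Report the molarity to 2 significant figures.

With Cd²⁺/Cd at the cathode and Mn²⁺/Mn at the anode, E°cell = −0.392 − (−1.179) = +0.787 V (n = 2).
Since E = E° − (0.0592/n)·log Q, log Q = n(E° − E)/0.0592 = 1.486.
The balanced reaction is Cd^2+(aq) + Mn(s) → Cd(s) + Mn^2+(aq), so Q = [Mn^2+(aq)] / [Cd^2+(aq)].
Substituting the known concentrations and solving, log [Mn^2+(aq)] = 0.242 and [Mn^2+(aq)] = 1.7 M.

1.7 M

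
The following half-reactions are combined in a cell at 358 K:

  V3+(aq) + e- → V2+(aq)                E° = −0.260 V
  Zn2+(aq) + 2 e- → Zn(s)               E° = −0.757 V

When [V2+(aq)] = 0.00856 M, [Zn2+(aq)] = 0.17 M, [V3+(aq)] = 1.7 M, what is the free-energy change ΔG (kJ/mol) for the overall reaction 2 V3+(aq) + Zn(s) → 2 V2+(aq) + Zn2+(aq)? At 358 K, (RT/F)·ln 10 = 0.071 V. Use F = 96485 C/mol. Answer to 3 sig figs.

−133 kJ/mol

With V³⁺/V²⁺ reduced at the cathode, E°cell = −0.260 − (−0.757) = +0.497 V and n = 2.
The reaction quotient is ([V2+(aq)]^2·[Zn2+(aq)]) / [V3+(aq)]^2 = 4.31×10^−6; by Nernst, E = +0.497 − (0.071/2)(−5.366) = +0.6875 V.
Then ΔG = −nFE = −2 × 96485 × +0.6875 J/mol = −133 kJ/mol.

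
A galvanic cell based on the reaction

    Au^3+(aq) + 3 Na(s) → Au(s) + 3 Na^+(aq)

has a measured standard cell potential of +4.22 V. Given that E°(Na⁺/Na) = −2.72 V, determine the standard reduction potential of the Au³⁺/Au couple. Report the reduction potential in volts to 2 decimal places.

+1.50 V

In the reaction as written the Au³⁺/Au couple is reduced (cathode) and Na⁺/Na is oxidized (anode), so E°cell = E°(Au³⁺/Au) − E°(Na⁺/Na).
E°(Au³⁺/Au) = E°cell + E°(anode) = +4.22 + (−2.72) = +1.50 V.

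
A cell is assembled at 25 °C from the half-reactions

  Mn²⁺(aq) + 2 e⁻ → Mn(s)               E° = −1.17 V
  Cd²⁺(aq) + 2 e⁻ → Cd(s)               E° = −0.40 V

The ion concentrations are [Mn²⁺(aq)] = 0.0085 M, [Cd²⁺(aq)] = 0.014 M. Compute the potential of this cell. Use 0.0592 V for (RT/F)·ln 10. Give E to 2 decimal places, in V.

Since E°(Cd²⁺/Cd) > E°(Mn²⁺/Mn), Cd²⁺/Cd serves as the cathode.
The standard potential is −0.40 − (−1.17) = +0.77 V and the balanced reaction transfers n = 2 electrons.
The balanced reaction is Cd²⁺(aq) + Mn(s) → Cd(s) + Mn²⁺(aq), so Q = [Mn²⁺(aq)] / [Cd²⁺(aq)] = 0.607 and log Q = −0.217.
By the Nernst equation, E = +0.77 − (0.0592/2)·(−0.217) = +0.78 V.

+0.78 V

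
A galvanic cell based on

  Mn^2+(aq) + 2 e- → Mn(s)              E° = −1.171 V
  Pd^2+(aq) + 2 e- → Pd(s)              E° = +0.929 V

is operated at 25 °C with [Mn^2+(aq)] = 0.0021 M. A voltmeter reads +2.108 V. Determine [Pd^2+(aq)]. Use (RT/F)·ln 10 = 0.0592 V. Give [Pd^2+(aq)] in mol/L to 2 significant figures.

With Pd²⁺/Pd at the cathode and Mn²⁺/Mn at the anode, E°cell = +0.929 − (−1.171) = +2.100 V (n = 2).
Rearranging E = E° − (0.0592/n)·log Q gives log Q = 2(+2.100 − (+2.108))/0.0592 = −0.270.
The balanced reaction is Pd^2+(aq) + Mn(s) → Pd(s) + Mn^2+(aq), so Q = [Mn^2+(aq)] / [Pd^2+(aq)].
Solving for the unknown gives log [Pd^2+(aq)] = −2.408, so [Pd^2+(aq)] ≈ 0.0039 M.

0.0039 M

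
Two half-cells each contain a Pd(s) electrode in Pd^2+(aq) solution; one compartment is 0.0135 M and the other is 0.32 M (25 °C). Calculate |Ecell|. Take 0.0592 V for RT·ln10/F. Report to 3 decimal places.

0.041 V

For a concentration cell E°cell = 0, since both electrodes use the same couple.
The compartment with the higher Pd^2+(aq) concentration (0.32 M) acts as the cathode; ions are reduced there and produced at the dilute (0.0135 M) anode.
With n = 2, Ecell = −(0.0592/2)·log([dilute]/[conc]) = −(0.0592/2)·log(0.0135/0.32) = +0.041 V.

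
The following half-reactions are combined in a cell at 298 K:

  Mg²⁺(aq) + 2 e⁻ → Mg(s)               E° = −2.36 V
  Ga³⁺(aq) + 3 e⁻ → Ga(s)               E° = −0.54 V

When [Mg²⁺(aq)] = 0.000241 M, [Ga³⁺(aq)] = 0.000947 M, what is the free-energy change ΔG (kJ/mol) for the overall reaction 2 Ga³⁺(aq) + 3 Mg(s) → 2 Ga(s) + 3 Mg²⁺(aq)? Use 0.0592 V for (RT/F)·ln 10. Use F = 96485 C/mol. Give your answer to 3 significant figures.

−1080 kJ/mol

E°cell = −0.54 − (−2.36) = +1.82 V; the balanced reaction transfers n = 6 electrons.
The reaction quotient is [Mg²⁺(aq)]^3 / [Ga³⁺(aq)]^2 = 1.56×10^−5; by Nernst, E = +1.82 − (0.0592/6)(−4.807) = +1.8674 V.
Then ΔG = −nFE = −6 × 96485 × +1.8674 J/mol = −1080 kJ/mol.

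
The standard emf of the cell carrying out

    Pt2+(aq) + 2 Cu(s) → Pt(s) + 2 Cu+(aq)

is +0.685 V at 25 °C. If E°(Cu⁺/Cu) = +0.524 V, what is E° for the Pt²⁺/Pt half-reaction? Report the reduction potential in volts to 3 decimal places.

+1.209 V

In the reaction as written the Pt²⁺/Pt couple is reduced (cathode) and Cu⁺/Cu is oxidized (anode), so E°cell = E°(Pt²⁺/Pt) − E°(Cu⁺/Cu).
E°(Pt²⁺/Pt) = E°cell + E°(anode) = +0.685 + (+0.524) = +1.209 V.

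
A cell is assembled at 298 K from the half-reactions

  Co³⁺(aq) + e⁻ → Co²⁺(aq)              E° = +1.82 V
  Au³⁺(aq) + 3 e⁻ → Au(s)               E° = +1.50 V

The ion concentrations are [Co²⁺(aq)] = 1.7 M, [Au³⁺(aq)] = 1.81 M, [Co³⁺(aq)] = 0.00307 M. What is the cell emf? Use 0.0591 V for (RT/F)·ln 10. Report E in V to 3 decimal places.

The Co³⁺/Co²⁺ couple has the more positive E°, so it is the cathode; Au³⁺/Au is the anode.
E°cell = E°cat − E°an = +1.82 − (+1.50) = +0.32 V; n = 3.
The balanced reaction is 3 Co³⁺(aq) + Au(s) → 3 Co²⁺(aq) + Au³⁺(aq), so Q = ([Co²⁺(aq)]^3·[Au³⁺(aq)]) / [Co³⁺(aq)]^3 = 3.07×10^8 and log Q = 8.488.
By the Nernst equation, E = +0.32 − (0.0591/3)·(8.488) = +0.153 V.

+0.153 V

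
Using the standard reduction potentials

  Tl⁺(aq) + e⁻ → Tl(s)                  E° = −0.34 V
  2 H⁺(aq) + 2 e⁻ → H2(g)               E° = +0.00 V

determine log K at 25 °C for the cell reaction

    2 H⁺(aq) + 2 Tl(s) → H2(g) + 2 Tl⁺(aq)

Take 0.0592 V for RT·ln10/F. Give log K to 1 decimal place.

log K = 11.5

The 2H⁺/H₂ couple is reduced (cathode); E°cell = +0.00 − (−0.34) = +0.34 V with n = 2.
At equilibrium E = 0, so log K = nE°cell / 0.0592 = (2)(+0.34) / 0.0592 = 11.5.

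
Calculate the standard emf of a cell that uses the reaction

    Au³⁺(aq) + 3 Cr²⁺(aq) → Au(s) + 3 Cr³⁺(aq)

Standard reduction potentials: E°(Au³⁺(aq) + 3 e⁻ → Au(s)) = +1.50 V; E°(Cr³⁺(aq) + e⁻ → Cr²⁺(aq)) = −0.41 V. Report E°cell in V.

In the reaction as written, Au³⁺(aq) is reduced (cathode) and Cr³⁺(aq) is produced by oxidation at the anode.
E°cell = E°(cathode) − E°(anode) = +1.50 − (−0.41) = +1.91 V.

+1.91 V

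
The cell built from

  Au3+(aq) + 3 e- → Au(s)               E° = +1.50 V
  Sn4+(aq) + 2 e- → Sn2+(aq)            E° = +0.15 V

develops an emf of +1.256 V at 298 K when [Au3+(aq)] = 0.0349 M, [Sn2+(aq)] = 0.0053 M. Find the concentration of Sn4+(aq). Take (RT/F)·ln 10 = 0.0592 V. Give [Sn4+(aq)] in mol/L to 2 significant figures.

0.85 M

The Au³⁺/Au couple has the larger reduction potential, so it is the cathode: E°cell = +1.50 − (+0.15) = +1.35 V and n = 6.
Since E = E° − (0.0592/n)·log Q, log Q = n(E° − E)/0.0592 = 9.527.
Balancing electrons gives 2 Au3+(aq) + 3 Sn2+(aq) → 2 Au(s) + 3 Sn4+(aq); thus Q = [Sn4+(aq)]^3 / ([Au3+(aq)]^2·[Sn2+(aq)]^3).
Isolating [Sn4+(aq)] in Q = 10^{9.527} yields log [Sn4+(aq)] = −0.072, i.e. 0.85 M.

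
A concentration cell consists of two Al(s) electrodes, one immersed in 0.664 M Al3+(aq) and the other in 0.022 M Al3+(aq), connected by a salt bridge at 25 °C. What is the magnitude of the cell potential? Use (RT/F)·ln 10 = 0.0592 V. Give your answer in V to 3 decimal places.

For a concentration cell E°cell = 0, since both electrodes use the same couple.
The compartment with the higher Al3+(aq) concentration (0.664 M) acts as the cathode; ions are reduced there and produced at the dilute (0.022 M) anode.
With n = 3, Ecell = −(0.0592/3)·log([dilute]/[conc]) = −(0.0592/3)·log(0.022/0.664) = +0.029 V.

0.029 V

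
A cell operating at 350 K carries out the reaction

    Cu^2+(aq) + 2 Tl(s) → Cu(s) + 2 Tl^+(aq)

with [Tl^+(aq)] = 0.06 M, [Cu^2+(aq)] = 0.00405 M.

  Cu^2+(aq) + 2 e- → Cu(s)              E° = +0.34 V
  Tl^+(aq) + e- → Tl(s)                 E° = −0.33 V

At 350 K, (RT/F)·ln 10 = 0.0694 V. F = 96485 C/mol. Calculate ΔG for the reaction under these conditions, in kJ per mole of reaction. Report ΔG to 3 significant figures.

−130 kJ/mol

E°cell = +0.34 − (−0.33) = +0.67 V; the balanced reaction transfers n = 2 electrons.
Q = [Tl^+(aq)]^2 / [Cu^2+(aq)] = 0.889, so log Q = −0.051 and E = +0.67 − (0.0694/2)(−0.051) = +0.6718 V.
Finally ΔG = −nFE = −(2)(96485 C/mol)(+0.6718 V) = −130 kJ/mol.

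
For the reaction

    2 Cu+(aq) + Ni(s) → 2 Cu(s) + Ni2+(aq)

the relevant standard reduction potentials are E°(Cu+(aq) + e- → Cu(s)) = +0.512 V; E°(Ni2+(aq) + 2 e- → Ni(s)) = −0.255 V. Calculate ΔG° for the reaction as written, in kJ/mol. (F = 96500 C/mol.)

−148 kJ/mol

In the reaction as written Cu+(aq) is reduced, so the Cu⁺/Cu couple is the cathode and Ni²⁺/Ni is the anode.
E°cell = +0.512 − (−0.255) = +0.767 V; balancing electrons gives n = 2.
ΔG° = −nFE°cell = −(2)(96500)(+0.767) J/mol = −148 kJ/mol.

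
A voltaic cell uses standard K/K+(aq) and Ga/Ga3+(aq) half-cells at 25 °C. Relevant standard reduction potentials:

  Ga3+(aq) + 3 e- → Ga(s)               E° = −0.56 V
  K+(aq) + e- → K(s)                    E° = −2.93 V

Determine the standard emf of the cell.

+2.37 V

Of the two couples in this cell, the one with the more positive reduction potential is reduced at the cathode: here that is Ga³⁺/Ga (−0.56 V); K⁺/K (−2.93 V) is the anode.
E°cell = E°(cathode) − E°(anode) = −0.56 − (−2.93) = +2.37 V.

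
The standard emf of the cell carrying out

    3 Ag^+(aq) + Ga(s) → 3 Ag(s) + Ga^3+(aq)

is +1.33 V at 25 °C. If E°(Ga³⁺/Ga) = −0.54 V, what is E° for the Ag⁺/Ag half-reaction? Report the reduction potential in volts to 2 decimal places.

+0.79 V

In the reaction as written the Ag⁺/Ag couple is reduced (cathode) and Ga³⁺/Ga is oxidized (anode), so E°cell = E°(Ag⁺/Ag) − E°(Ga³⁺/Ga).
E°(Ag⁺/Ag) = E°cell + E°(anode) = +1.33 + (−0.54) = +0.79 V.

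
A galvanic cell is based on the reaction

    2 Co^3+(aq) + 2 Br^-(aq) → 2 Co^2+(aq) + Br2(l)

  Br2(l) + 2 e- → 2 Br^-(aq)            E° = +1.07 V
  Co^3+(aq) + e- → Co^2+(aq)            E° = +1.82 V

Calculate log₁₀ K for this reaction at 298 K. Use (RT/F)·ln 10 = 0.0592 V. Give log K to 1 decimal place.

The Co³⁺/Co²⁺ couple is reduced (cathode); E°cell = +1.82 − (+1.07) = +0.75 V with n = 2.
At equilibrium E = 0, so log K = nE°cell / 0.0592 = (2)(+0.75) / 0.0592 = 25.3.

log K = 25.3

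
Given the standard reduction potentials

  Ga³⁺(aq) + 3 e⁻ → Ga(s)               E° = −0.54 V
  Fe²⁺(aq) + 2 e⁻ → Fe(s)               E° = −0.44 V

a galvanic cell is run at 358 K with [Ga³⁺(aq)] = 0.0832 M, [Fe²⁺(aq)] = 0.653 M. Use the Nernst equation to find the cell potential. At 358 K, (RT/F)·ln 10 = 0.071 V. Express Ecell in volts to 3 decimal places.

+0.119 V

Fe²⁺/Fe is reduced (cathode, E° = −0.44 V) and Ga³⁺/Ga is oxidized (anode).
E°cell = −0.44 − (−0.54) = +0.10 V, with n = 6 electrons transferred.
Balancing gives 3 Fe²⁺(aq) + 2 Ga(s) → 3 Fe(s) + 2 Ga³⁺(aq); hence Q = [Ga³⁺(aq)]^2 / [Fe²⁺(aq)]^3 = 0.0249 (log Q = −1.604).
E = E° − (0.071/n)·log Q = +0.10 − (0.071/6)(−1.604) = +0.119 V.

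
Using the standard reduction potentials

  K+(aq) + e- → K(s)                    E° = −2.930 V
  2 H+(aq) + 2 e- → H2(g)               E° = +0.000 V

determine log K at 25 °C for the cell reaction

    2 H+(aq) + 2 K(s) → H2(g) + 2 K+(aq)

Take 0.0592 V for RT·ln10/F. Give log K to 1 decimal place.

The 2H⁺/H₂ couple is reduced (cathode); E°cell = +0.000 − (−2.930) = +2.930 V with n = 2.
At equilibrium E = 0, so log K = nE°cell / 0.0592 = (2)(+2.930) / 0.0592 = 99.0.

log K = 99.0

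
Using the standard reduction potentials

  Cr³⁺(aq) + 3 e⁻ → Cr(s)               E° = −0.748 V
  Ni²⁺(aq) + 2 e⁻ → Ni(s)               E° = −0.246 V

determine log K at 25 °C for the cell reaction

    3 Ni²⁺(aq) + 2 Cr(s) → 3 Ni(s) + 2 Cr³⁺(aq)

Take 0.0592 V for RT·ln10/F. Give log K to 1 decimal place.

The Ni²⁺/Ni couple is reduced (cathode); E°cell = −0.246 − (−0.748) = +0.502 V with n = 6.
At equilibrium E = 0, so log K = nE°cell / 0.0592 = (6)(+0.502) / 0.0592 = 50.9.

log K = 50.9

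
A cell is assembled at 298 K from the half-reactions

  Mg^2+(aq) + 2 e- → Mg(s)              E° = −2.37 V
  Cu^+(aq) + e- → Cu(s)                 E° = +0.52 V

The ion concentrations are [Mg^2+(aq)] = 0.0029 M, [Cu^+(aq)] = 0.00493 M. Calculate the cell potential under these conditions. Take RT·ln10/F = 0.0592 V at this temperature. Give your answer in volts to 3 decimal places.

+2.829 V

Cu⁺/Cu is reduced (cathode, E° = +0.52 V) and Mg²⁺/Mg is oxidized (anode).
E°cell = E°cat − E°an = +0.52 − (−2.37) = +2.89 V; n = 2.
Balancing gives 2 Cu^+(aq) + Mg(s) → 2 Cu(s) + Mg^2+(aq); hence Q = [Mg^2+(aq)] / [Cu^+(aq)]^2 = 119 (log Q = 2.077).
Applying E = E° − (RT ln10/nF)·log Q gives +2.89 − (0.0592/2)(2.077) = +2.829 V.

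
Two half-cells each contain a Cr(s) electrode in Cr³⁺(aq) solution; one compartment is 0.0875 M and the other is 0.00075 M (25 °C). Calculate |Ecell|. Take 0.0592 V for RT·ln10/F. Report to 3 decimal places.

For a concentration cell E°cell = 0, since both electrodes use the same couple.
The compartment with the higher Cr³⁺(aq) concentration (0.0875 M) acts as the cathode; ions are reduced there and produced at the dilute (0.00075 M) anode.
With n = 3, Ecell = −(0.0592/3)·log([dilute]/[conc]) = −(0.0592/3)·log(0.00075/0.0875) = +0.041 V.

0.041 V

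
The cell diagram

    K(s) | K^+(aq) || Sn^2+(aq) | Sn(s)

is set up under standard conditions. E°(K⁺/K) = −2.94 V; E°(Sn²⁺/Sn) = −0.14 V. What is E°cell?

By convention the left-hand electrode in cell notation is the anode (oxidation) and the right-hand electrode is the cathode (reduction).
E°cell = E°(right) − E°(left) = −0.14 − (−2.94) = +2.80 V.

+2.80 V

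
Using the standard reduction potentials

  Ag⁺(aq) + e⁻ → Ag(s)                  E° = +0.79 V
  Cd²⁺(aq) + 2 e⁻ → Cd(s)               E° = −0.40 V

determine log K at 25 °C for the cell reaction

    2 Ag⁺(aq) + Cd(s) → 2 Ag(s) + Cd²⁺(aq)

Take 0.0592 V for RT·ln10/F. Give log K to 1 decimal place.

The Ag⁺/Ag couple is reduced (cathode); E°cell = +0.79 − (−0.40) = +1.19 V with n = 2.
At equilibrium E = 0, so log K = nE°cell / 0.0592 = (2)(+1.19) / 0.0592 = 40.2.

log K = 40.2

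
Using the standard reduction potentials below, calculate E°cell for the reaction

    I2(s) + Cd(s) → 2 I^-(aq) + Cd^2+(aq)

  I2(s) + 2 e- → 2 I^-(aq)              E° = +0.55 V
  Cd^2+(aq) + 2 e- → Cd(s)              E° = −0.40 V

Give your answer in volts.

+0.95 V

In the reaction as written, I2(s) is reduced (cathode) and Cd^2+(aq) is produced by oxidation at the anode.
E°cell = E°(cathode) − E°(anode) = +0.55 − (−0.40) = +0.95 V.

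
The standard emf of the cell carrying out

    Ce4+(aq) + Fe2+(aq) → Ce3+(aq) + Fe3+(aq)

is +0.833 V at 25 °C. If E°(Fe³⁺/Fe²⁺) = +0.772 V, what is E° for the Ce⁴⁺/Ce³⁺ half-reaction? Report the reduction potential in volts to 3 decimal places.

+1.605 V

In the reaction as written the Ce⁴⁺/Ce³⁺ couple is reduced (cathode) and Fe³⁺/Fe²⁺ is oxidized (anode), so E°cell = E°(Ce⁴⁺/Ce³⁺) − E°(Fe³⁺/Fe²⁺).
E°(Ce⁴⁺/Ce³⁺) = E°cell + E°(anode) = +0.833 + (+0.772) = +1.605 V.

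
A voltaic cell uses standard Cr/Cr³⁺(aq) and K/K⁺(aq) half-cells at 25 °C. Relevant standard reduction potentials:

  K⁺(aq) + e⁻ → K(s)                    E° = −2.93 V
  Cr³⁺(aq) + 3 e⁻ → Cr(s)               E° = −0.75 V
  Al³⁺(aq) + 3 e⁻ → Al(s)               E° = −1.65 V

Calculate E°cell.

Of the two couples in this cell, the one with the more positive reduction potential is reduced at the cathode: here that is Cr³⁺/Cr (−0.75 V); K⁺/K (−2.93 V) is the anode.
E°cell = E°(cathode) − E°(anode) = −0.75 − (−2.93) = +2.18 V.

+2.18 V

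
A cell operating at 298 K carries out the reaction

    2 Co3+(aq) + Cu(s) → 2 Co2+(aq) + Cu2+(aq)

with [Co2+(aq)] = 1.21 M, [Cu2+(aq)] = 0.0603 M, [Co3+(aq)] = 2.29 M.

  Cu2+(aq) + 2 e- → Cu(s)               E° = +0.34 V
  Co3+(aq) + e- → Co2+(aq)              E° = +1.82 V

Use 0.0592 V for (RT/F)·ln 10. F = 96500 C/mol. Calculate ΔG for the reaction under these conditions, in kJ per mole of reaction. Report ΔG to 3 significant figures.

−296 kJ/mol

With Co³⁺/Co²⁺ reduced at the cathode, E°cell = +1.82 − (+0.34) = +1.48 V and n = 2.
Here Q = ([Co2+(aq)]^2·[Cu2+(aq)]) / [Co3+(aq)]^2 = 0.0168 (log Q = −1.774), giving E = +1.48 − (0.0592/2)·(−1.774) = +1.5325 V.
Finally ΔG = −nFE = −(2)(96500 C/mol)(+1.5325 V) = −296 kJ/mol.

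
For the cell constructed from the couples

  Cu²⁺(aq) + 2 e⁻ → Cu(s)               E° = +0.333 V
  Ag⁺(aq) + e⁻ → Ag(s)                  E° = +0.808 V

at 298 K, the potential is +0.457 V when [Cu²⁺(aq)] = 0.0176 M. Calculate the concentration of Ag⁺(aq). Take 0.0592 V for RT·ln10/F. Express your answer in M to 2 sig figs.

0.066 M

The Ag⁺/Ag couple has the larger reduction potential, so it is the cathode: E°cell = +0.808 − (+0.333) = +0.475 V and n = 2.
Since E = E° − (0.0592/n)·log Q, log Q = n(E° − E)/0.0592 = 0.608.
The balanced reaction is 2 Ag⁺(aq) + Cu(s) → 2 Ag(s) + Cu²⁺(aq), so Q = [Cu²⁺(aq)] / [Ag⁺(aq)]^2.
Solving for the unknown gives log [Ag⁺(aq)] = −1.181, so [Ag⁺(aq)] ≈ 0.066 M.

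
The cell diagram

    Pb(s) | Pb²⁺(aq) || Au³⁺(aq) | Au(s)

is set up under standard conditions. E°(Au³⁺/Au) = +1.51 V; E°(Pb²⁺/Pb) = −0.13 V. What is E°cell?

By convention the left-hand electrode in cell notation is the anode (oxidation) and the right-hand electrode is the cathode (reduction).
E°cell = E°(right) − E°(left) = +1.51 − (−0.13) = +1.64 V.

+1.64 V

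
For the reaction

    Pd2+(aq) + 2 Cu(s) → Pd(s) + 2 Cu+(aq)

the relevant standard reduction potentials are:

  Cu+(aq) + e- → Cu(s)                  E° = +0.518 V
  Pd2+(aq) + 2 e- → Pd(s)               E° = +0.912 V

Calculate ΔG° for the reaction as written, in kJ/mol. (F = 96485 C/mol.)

In the reaction as written Pd2+(aq) is reduced, so the Pd²⁺/Pd couple is the cathode and Cu⁺/Cu is the anode.
E°cell = +0.912 − (+0.518) = +0.394 V; balancing electrons gives n = 2.
ΔG° = −nFE°cell = −(2)(96485)(+0.394) J/mol = −76.0 kJ/mol.

−76.0 kJ/mol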